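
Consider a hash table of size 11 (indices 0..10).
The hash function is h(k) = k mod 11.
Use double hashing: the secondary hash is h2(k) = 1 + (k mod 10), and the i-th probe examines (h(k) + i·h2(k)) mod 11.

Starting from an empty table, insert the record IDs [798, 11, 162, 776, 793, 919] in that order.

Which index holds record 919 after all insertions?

798: h=6 => slot 6
11: h=0 => slot 0
162: h=8 => slot 8
776: h=6, h2=7, probe 6,2 => slot 2
793: h=1 => slot 1
919: h=6, h2=10, probe 6,5 => slot 5
Table: [11, 793, 776, ∅, ∅, 919, 798, ∅, 162, ∅, ∅]

5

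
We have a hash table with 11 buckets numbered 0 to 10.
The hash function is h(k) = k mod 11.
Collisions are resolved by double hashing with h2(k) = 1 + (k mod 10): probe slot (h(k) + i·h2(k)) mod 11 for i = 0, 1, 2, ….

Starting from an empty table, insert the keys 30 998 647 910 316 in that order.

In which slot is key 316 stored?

Insert 30: h=8, slot 8 empty => index 8.
Insert 998: h=8, h2=9, slot 8 occupied => index 6.
Insert 647: h=9, slot 9 empty => index 9.
Insert 910: h=8, h2=1, slots 8,9 occupied => index 10.
Insert 316: h=8, h2=7, slot 8 occupied => index 4.
Table: [., ., ., ., 316, ., 998, ., 30, 647, 910]

4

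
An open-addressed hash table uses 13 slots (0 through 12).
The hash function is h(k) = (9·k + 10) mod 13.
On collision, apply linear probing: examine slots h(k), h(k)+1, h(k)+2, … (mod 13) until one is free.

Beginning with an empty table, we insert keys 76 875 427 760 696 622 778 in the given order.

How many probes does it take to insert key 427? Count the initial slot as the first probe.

2

76: h=5 → slot 5
875: h=7 → slot 7
427: h=5, probe 5,6 → slot 6
760: h=12 → slot 12
696: h=8 → slot 8
622: h=5, probe 5,6,7,8,9 → slot 9
778: h=5, probe 5,6,7,8,9,10 → slot 10
Table: [—, —, —, —, —, 76, 427, 875, 696, 622, 778, —, 760]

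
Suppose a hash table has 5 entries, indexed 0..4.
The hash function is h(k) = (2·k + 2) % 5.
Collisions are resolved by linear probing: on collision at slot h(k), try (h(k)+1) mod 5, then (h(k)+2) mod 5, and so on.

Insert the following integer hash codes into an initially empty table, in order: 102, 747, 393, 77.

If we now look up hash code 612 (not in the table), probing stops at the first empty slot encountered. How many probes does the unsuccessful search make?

5

102 hashes to 1; slot 1 is free => place at 1.
747 hashes to 1; 1 taken => place at 2.
393 hashes to 3; slot 3 is free => place at 3.
77 hashes to 1; 1,2,3 taken => place at 4.
Table: [∅, 102, 747, 393, 77]
Lookup 612: h=1, probe 1,2,3,4,0 → slot 0 empty, not found.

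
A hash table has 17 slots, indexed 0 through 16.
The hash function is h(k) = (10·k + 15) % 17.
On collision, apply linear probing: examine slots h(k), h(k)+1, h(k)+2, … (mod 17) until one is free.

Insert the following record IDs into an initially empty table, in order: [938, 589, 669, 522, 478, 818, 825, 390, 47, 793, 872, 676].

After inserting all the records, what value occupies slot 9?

938: h=11 → slot 11
589: h=6 → slot 6
669: h=7 → slot 7
522: h=16 → slot 16
478: h=1 → slot 1
818: h=1, probe 1,2 → slot 2
825: h=3 → slot 3
390: h=5 → slot 5
47: h=9 → slot 9
793: h=6, probe 6,7,8 → slot 8
872: h=14 → slot 14
676: h=9, probe 9,10 → slot 10
Table: [—, 478, 818, 825, —, 390, 589, 669, 793, 47, 676, 938, —, —, 872, —, 522]

47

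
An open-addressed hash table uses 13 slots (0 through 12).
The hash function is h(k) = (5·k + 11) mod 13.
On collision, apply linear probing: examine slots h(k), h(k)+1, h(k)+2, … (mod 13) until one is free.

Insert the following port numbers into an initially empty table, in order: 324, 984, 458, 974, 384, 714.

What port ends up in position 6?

324

324: h=6 -> slot 6
984: h=4 -> slot 4
458: h=0 -> slot 0
974: h=6, probe 6,7 -> slot 7
384: h=7, probe 7,8 -> slot 8
714: h=6, probe 6,7,8,9 -> slot 9
Table: [458, ., ., ., 984, ., 324, 974, 384, 714, ., ., .]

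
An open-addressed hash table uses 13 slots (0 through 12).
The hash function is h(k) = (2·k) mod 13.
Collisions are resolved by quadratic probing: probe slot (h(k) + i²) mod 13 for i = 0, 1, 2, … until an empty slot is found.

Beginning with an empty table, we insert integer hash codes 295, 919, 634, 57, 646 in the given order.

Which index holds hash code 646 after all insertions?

295: h=5 → slot 5
919: h=5, probe 5,6 → slot 6
634: h=7 → slot 7
57: h=10 → slot 10
646: h=5, probe 5,6,9 → slot 9
Table: [-, -, -, -, -, 295, 919, 634, -, 646, 57, -, -]

9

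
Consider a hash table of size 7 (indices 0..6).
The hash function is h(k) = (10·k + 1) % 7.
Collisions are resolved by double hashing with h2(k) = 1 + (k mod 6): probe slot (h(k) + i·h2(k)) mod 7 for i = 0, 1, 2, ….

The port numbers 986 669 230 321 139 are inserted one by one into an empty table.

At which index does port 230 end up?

1

986 hashes to 5; slot 5 is free => place at 5.
669 hashes to 6; slot 6 is free => place at 6.
230 hashes to 5, h2=3; 5 taken => place at 1.
321 hashes to 5, h2=4; 5 taken => place at 2.
139 hashes to 5, h2=2; 5 taken => place at 0.
Table: [139, 230, 321, ∅, ∅, 986, 669]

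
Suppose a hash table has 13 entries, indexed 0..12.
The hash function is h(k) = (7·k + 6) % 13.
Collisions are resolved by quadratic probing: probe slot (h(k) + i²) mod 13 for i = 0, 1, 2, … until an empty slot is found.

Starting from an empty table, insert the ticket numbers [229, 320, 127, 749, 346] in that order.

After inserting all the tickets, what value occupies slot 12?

127

229 hashes to 10; slot 10 is free -> place at 10.
320 hashes to 10; 10 taken -> place at 11.
127 hashes to 11; 11 taken -> place at 12.
749 hashes to 10; 10,11 taken -> place at 1.
346 hashes to 10; 10,11,1 taken -> place at 6.
Table: [., 749, ., ., ., ., 346, ., ., ., 229, 320, 127]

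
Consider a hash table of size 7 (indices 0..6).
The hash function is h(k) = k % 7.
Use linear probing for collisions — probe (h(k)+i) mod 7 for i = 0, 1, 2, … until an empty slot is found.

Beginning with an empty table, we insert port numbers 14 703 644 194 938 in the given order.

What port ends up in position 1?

14: h=0 => slot 0
703: h=3 => slot 3
644: h=0, probe 0,1 => slot 1
194: h=5 => slot 5
938: h=0, probe 0,1,2 => slot 2
Table: [14, 644, 938, 703, _, 194, _]

644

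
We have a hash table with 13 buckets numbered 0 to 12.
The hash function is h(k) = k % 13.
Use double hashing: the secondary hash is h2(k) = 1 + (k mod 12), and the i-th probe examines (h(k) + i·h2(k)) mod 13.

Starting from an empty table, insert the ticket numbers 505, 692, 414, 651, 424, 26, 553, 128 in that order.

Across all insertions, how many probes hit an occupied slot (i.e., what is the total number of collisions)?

505: h=11 → slot 11
692: h=3 → slot 3
414: h=11, h2=7, probe 11,5 → slot 5
651: h=1 → slot 1
424: h=8 → slot 8
26: h=0 → slot 0
553: h=7 → slot 7
128: h=11, h2=9, probe 11,7,3,12 → slot 12
Table: [26, 651, ., 692, ., 414, ., 553, 424, ., ., 505, 128]

4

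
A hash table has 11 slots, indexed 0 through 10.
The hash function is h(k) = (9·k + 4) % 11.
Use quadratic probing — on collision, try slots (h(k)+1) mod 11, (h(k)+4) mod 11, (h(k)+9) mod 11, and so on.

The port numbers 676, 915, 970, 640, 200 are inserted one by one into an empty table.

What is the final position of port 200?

676: h=5 => slot 5
915: h=0 => slot 0
970: h=0, probe 0,1 => slot 1
640: h=0, probe 0,1,4 => slot 4
200: h=0, probe 0,1,4,9 => slot 9
Table: [915, 970, —, —, 640, 676, —, —, —, 200, —]

9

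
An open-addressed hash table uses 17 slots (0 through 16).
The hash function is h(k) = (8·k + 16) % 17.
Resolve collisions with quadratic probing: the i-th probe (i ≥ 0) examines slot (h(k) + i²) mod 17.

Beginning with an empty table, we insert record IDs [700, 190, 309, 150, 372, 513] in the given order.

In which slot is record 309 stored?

700 hashes to 6; slot 6 is free → place at 6.
190 hashes to 6; 6 taken → place at 7.
309 hashes to 6; 6,7 taken → place at 10.
150 hashes to 9; slot 9 is free → place at 9.
372 hashes to 0; slot 0 is free → place at 0.
513 hashes to 6; 6,7,10 taken → place at 15.
Table: [372, -, -, -, -, -, 700, 190, -, 150, 309, -, -, -, -, 513, -]

10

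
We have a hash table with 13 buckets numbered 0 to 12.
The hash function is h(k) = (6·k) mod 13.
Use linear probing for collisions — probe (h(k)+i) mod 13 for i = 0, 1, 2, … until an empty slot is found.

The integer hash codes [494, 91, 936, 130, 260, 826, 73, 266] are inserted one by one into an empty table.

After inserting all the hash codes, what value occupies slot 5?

826

494: h=0 → slot 0
91: h=0, probe 0,1 → slot 1
936: h=0, probe 0,1,2 → slot 2
130: h=0, probe 0,1,2,3 → slot 3
260: h=0, probe 0,1,2,3,4 → slot 4
826: h=3, probe 3,4,5 → slot 5
73: h=9 → slot 9
266: h=10 → slot 10
Table: [494, 91, 936, 130, 260, 826, ∅, ∅, ∅, 73, 266, ∅, ∅]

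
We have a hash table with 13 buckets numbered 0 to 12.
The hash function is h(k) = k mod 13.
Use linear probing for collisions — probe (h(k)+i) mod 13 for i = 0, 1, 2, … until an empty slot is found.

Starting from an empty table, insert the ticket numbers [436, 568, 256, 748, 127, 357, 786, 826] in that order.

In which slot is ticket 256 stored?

436 hashes to 7; slot 7 is free -> place at 7.
568 hashes to 9; slot 9 is free -> place at 9.
256 hashes to 9; 9 taken -> place at 10.
748 hashes to 7; 7 taken -> place at 8.
127 hashes to 10; 10 taken -> place at 11.
357 hashes to 6; slot 6 is free -> place at 6.
786 hashes to 6; 6,7,8,9,10,11 taken -> place at 12.
826 hashes to 7; 7,8,9,10,11,12 taken -> place at 0.
Table: [826, ∅, ∅, ∅, ∅, ∅, 357, 436, 748, 568, 256, 127, 786]

10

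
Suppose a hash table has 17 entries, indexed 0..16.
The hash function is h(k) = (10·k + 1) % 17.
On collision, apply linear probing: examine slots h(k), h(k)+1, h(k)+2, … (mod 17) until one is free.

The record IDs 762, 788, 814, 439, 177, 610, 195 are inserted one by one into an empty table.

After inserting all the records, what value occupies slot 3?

762: h=5 => slot 5
788: h=10 => slot 10
814: h=15 => slot 15
439: h=5, probe 5,6 => slot 6
177: h=3 => slot 3
610: h=15, probe 15,16 => slot 16
195: h=13 => slot 13
Table: [—, —, —, 177, —, 762, 439, —, —, —, 788, —, —, 195, —, 814, 610]

177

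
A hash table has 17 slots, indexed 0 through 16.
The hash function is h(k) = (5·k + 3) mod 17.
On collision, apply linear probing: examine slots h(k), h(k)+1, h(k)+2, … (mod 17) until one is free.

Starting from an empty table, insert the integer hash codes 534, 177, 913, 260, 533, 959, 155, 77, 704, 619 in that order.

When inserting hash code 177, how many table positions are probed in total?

534: h=4 -> slot 4
177: h=4, probe 4,5 -> slot 5
913: h=12 -> slot 12
260: h=11 -> slot 11
533: h=16 -> slot 16
959: h=4, probe 4,5,6 -> slot 6
155: h=13 -> slot 13
77: h=14 -> slot 14
704: h=4, probe 4,5,6,7 -> slot 7
619: h=4, probe 4,5,6,7,8 -> slot 8
Table: [-, -, -, -, 534, 177, 959, 704, 619, -, -, 260, 913, 155, 77, -, 533]

2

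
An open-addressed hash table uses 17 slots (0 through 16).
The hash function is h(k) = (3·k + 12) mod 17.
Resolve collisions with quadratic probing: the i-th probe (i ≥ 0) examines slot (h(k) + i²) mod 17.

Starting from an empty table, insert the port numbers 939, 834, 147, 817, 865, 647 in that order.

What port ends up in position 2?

647

Insert 939: h=7, slot 7 empty => index 7.
Insert 834: h=15, slot 15 empty => index 15.
Insert 147: h=11, slot 11 empty => index 11.
Insert 817: h=15, slot 15 occupied => index 16.
Insert 865: h=6, slot 6 empty => index 6.
Insert 647: h=15, slots 15,16 occupied => index 2.
Table: [_, _, 647, _, _, _, 865, 939, _, _, _, 147, _, _, _, 834, 817]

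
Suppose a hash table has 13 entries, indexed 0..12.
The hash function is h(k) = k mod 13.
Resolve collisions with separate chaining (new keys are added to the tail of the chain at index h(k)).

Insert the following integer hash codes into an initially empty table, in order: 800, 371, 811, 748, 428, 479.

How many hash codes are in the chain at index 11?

1

Insert 800: h=7, bucket 7 empty -> new chain.
Insert 371: h=7, bucket 7 nonempty -> append to chain.
Insert 811: h=5, bucket 5 empty -> new chain.
Insert 748: h=7, bucket 7 nonempty -> append to chain.
Insert 428: h=12, bucket 12 empty -> new chain.
Insert 479: h=11, bucket 11 empty -> new chain.
Final buckets:
0: .
1: .
2: .
3: .
4: .
5: 811
6: .
7: 800 -> 371 -> 748
8: .
9: .
10: .
11: 479
12: 428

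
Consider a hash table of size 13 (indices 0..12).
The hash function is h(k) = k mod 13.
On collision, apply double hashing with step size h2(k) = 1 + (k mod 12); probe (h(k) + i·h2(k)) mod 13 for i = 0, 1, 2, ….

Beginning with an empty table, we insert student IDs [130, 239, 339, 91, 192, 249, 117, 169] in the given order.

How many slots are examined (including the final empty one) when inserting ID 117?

130 hashes to 0; slot 0 is free -> place at 0.
239 hashes to 5; slot 5 is free -> place at 5.
339 hashes to 1; slot 1 is free -> place at 1.
91 hashes to 0, h2=8; 0 taken -> place at 8.
192 hashes to 10; slot 10 is free -> place at 10.
249 hashes to 2; slot 2 is free -> place at 2.
117 hashes to 0, h2=10; 0,10 taken -> place at 7.
169 hashes to 0, h2=2; 0,2 taken -> place at 4.
Table: [130, 339, 249, ∅, 169, 239, ∅, 117, 91, ∅, 192, ∅, ∅]

3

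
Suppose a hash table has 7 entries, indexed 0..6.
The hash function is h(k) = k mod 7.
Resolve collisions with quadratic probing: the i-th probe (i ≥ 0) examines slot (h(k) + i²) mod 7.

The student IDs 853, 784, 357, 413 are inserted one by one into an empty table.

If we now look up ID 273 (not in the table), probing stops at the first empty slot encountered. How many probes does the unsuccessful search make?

853: h=6 → slot 6
784: h=0 → slot 0
357: h=0, probe 0,1 → slot 1
413: h=0, probe 0,1,4 → slot 4
Table: [784, 357, -, -, 413, -, 853]
Lookup 273: h=0, probe 0,1,4,2 → slot 2 empty, not found.

4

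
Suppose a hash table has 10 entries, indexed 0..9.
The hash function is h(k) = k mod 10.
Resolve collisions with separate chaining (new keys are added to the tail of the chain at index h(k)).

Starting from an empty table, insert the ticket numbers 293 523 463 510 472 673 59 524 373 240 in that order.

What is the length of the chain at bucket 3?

293 -> bucket 3
523 -> bucket 3 (collision)
463 -> bucket 3 (collision)
510 -> bucket 0
472 -> bucket 2
673 -> bucket 3 (collision)
59 -> bucket 9
524 -> bucket 4
373 -> bucket 3 (collision)
240 -> bucket 0 (collision)
Final buckets:
0: 510 -> 240
1: _
2: 472
3: 293 -> 523 -> 463 -> 673 -> 373
4: 524
5: _
6: _
7: _
8: _
9: 59

5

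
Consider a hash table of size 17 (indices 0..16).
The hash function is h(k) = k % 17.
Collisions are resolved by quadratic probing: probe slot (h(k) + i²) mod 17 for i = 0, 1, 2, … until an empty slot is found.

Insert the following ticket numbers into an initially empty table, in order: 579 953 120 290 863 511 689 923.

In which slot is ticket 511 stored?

Insert 579: h=1, slot 1 empty -> index 1.
Insert 953: h=1, slot 1 occupied -> index 2.
Insert 120: h=1, slots 1,2 occupied -> index 5.
Insert 290: h=1, slots 1,2,5 occupied -> index 10.
Insert 863: h=13, slot 13 empty -> index 13.
Insert 511: h=1, slots 1,2,5,10 occupied -> index 0.
Insert 689: h=9, slot 9 empty -> index 9.
Insert 923: h=5, slot 5 occupied -> index 6.
Table: [511, 579, 953, _, _, 120, 923, _, _, 689, 290, _, _, 863, _, _, _]

0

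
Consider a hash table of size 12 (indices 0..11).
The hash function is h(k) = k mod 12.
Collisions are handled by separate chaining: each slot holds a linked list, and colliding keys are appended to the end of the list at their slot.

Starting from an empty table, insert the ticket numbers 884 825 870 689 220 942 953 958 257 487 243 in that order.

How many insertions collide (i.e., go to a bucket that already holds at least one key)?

3

Insert 884: h=8, bucket 8 empty -> new chain.
Insert 825: h=9, bucket 9 empty -> new chain.
Insert 870: h=6, bucket 6 empty -> new chain.
Insert 689: h=5, bucket 5 empty -> new chain.
Insert 220: h=4, bucket 4 empty -> new chain.
Insert 942: h=6, bucket 6 nonempty -> append to chain.
Insert 953: h=5, bucket 5 nonempty -> append to chain.
Insert 958: h=10, bucket 10 empty -> new chain.
Insert 257: h=5, bucket 5 nonempty -> append to chain.
Insert 487: h=7, bucket 7 empty -> new chain.
Insert 243: h=3, bucket 3 empty -> new chain.
Final buckets:
0: .
1: .
2: .
3: 243
4: 220
5: 689 -> 953 -> 257
6: 870 -> 942
7: 487
8: 884
9: 825
10: 958
11: .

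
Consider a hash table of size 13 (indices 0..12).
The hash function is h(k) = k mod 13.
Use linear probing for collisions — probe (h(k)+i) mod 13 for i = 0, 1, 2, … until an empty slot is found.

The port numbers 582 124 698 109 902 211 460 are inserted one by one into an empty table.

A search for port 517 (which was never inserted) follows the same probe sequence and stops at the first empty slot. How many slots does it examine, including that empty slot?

2

582: h=10 -> slot 10
124: h=7 -> slot 7
698: h=9 -> slot 9
109: h=5 -> slot 5
902: h=5, probe 5,6 -> slot 6
211: h=3 -> slot 3
460: h=5, probe 5,6,7,8 -> slot 8
Table: [∅, ∅, ∅, 211, ∅, 109, 902, 124, 460, 698, 582, ∅, ∅]
Lookup 517: h=10, probe 10,11 → slot 11 empty, not found.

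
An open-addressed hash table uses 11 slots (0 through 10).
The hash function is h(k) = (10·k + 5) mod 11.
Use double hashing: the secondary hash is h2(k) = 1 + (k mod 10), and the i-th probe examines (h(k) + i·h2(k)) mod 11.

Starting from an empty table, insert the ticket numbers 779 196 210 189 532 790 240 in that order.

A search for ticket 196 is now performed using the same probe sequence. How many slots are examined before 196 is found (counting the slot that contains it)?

Insert 779: h=7, slot 7 empty → index 7.
Insert 196: h=7, h2=7, slot 7 occupied → index 3.
Insert 210: h=4, slot 4 empty → index 4.
Insert 189: h=3, h2=10, slot 3 occupied → index 2.
Insert 532: h=1, slot 1 empty → index 1.
Insert 790: h=7, h2=1, slot 7 occupied → index 8.
Insert 240: h=7, h2=1, slots 7,8 occupied → index 9.
Table: [∅, 532, 189, 196, 210, ∅, ∅, 779, 790, 240, ∅]
Lookup 196: h=7, h2=7, probe 7,3 → found at 3.

2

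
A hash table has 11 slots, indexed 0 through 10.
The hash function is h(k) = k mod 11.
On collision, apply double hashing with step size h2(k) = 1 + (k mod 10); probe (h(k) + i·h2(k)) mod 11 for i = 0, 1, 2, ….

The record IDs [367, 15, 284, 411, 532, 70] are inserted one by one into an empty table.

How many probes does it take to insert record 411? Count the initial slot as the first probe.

2

367: h=4 → slot 4
15: h=4, h2=6, probe 4,10 → slot 10
284: h=9 → slot 9
411: h=4, h2=2, probe 4,6 → slot 6
532: h=4, h2=3, probe 4,7 → slot 7
70: h=4, h2=1, probe 4,5 → slot 5
Table: [., ., ., ., 367, 70, 411, 532, ., 284, 15]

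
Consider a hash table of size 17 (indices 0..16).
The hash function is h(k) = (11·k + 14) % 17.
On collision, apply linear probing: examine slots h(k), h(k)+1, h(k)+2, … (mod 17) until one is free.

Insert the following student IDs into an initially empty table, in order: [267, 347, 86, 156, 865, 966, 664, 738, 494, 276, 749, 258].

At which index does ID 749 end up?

16

267: h=10 -> slot 10
347: h=6 -> slot 6
86: h=8 -> slot 8
156: h=13 -> slot 13
865: h=9 -> slot 9
966: h=15 -> slot 15
664: h=8, probe 8,9,10,11 -> slot 11
738: h=6, probe 6,7 -> slot 7
494: h=8, probe 8,9,10,11,12 -> slot 12
276: h=7, probe 7,8,9,10,11,12,13,14 -> slot 14
749: h=8, probe 8,9,10,11,12,13,14,15,16 -> slot 16
258: h=13, probe 13,14,15,16,0 -> slot 0
Table: [258, -, -, -, -, -, 347, 738, 86, 865, 267, 664, 494, 156, 276, 966, 749]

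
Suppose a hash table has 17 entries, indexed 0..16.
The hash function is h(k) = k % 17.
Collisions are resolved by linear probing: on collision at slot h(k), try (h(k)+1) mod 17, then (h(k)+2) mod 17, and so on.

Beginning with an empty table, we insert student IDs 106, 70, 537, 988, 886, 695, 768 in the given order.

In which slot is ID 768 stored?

106: h=4 → slot 4
70: h=2 → slot 2
537: h=10 → slot 10
988: h=2, probe 2,3 → slot 3
886: h=2, probe 2,3,4,5 → slot 5
695: h=15 → slot 15
768: h=3, probe 3,4,5,6 → slot 6
Table: [∅, ∅, 70, 988, 106, 886, 768, ∅, ∅, ∅, 537, ∅, ∅, ∅, ∅, 695, ∅]

6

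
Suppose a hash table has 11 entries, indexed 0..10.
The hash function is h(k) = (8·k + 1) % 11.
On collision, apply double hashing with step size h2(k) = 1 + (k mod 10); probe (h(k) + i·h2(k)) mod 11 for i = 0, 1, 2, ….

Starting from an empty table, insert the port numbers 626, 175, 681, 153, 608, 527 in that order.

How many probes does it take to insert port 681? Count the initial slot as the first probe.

2

626: h=4 → slot 4
175: h=4, h2=6, probe 4,10 → slot 10
681: h=4, h2=2, probe 4,6 → slot 6
153: h=4, h2=4, probe 4,8 → slot 8
608: h=3 → slot 3
527: h=4, h2=8, probe 4,1 → slot 1
Table: [—, 527, —, 608, 626, —, 681, —, 153, —, 175]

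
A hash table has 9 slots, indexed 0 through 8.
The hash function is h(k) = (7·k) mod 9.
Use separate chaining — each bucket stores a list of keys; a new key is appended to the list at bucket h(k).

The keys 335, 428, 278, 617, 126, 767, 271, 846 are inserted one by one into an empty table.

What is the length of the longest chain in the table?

Insert 335: h=5, bucket 5 empty → new chain.
Insert 428: h=8, bucket 8 empty → new chain.
Insert 278: h=2, bucket 2 empty → new chain.
Insert 617: h=8, bucket 8 nonempty → append to chain.
Insert 126: h=0, bucket 0 empty → new chain.
Insert 767: h=5, bucket 5 nonempty → append to chain.
Insert 271: h=7, bucket 7 empty → new chain.
Insert 846: h=0, bucket 0 nonempty → append to chain.
Final buckets:
0: 126 -> 846
1: ∅
2: 278
3: ∅
4: ∅
5: 335 -> 767
6: ∅
7: 271
8: 428 -> 617

2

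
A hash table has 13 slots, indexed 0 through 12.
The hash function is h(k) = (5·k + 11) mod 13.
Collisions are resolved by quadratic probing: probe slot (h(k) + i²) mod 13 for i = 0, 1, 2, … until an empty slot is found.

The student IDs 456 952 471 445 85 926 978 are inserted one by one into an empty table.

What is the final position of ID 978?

Insert 456: h=3, slot 3 empty => index 3.
Insert 952: h=0, slot 0 empty => index 0.
Insert 471: h=0, slot 0 occupied => index 1.
Insert 445: h=0, slots 0,1 occupied => index 4.
Insert 85: h=7, slot 7 empty => index 7.
Insert 926: h=0, slots 0,1,4 occupied => index 9.
Insert 978: h=0, slots 0,1,4,9,3 occupied => index 12.
Table: [952, 471, ., 456, 445, ., ., 85, ., 926, ., ., 978]

12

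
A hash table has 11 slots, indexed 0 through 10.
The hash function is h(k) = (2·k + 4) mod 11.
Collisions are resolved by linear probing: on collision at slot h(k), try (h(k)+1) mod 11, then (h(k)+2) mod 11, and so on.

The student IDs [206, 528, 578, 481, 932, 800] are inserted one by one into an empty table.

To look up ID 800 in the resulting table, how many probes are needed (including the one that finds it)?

4

206: h=9 → slot 9
528: h=4 → slot 4
578: h=5 → slot 5
481: h=9, probe 9,10 → slot 10
932: h=9, probe 9,10,0 → slot 0
800: h=9, probe 9,10,0,1 → slot 1
Table: [932, 800, ∅, ∅, 528, 578, ∅, ∅, ∅, 206, 481]
Lookup 800: h=9, probe 9,10,0,1 → found at 1.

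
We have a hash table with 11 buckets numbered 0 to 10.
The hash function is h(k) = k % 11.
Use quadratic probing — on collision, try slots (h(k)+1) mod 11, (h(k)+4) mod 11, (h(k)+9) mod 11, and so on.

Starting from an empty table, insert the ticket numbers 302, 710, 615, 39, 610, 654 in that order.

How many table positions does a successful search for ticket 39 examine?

2

Insert 302: h=5, slot 5 empty -> index 5.
Insert 710: h=6, slot 6 empty -> index 6.
Insert 615: h=10, slot 10 empty -> index 10.
Insert 39: h=6, slot 6 occupied -> index 7.
Insert 610: h=5, slots 5,6 occupied -> index 9.
Insert 654: h=5, slots 5,6,9 occupied -> index 3.
Table: [-, -, -, 654, -, 302, 710, 39, -, 610, 615]
Lookup 39: h=6, probe 6,7 → found at 7.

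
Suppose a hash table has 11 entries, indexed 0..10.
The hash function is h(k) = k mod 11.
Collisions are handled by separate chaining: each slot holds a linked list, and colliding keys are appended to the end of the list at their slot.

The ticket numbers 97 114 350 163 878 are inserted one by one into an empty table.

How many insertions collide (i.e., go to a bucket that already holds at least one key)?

Insert 97: h=9, bucket 9 empty → new chain.
Insert 114: h=4, bucket 4 empty → new chain.
Insert 350: h=9, bucket 9 nonempty → append to chain.
Insert 163: h=9, bucket 9 nonempty → append to chain.
Insert 878: h=9, bucket 9 nonempty → append to chain.
Final buckets:
0: -
1: -
2: -
3: -
4: 114
5: -
6: -
7: -
8: -
9: 97 -> 350 -> 163 -> 878
10: -

3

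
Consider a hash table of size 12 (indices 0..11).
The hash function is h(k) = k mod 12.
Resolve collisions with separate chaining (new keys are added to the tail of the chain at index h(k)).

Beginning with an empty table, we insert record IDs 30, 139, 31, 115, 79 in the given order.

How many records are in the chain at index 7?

30 -> bucket 6
139 -> bucket 7
31 -> bucket 7 (collision)
115 -> bucket 7 (collision)
79 -> bucket 7 (collision)
Final buckets:
0: _
1: _
2: _
3: _
4: _
5: _
6: 30
7: 139 -> 31 -> 115 -> 79
8: _
9: _
10: _
11: _

4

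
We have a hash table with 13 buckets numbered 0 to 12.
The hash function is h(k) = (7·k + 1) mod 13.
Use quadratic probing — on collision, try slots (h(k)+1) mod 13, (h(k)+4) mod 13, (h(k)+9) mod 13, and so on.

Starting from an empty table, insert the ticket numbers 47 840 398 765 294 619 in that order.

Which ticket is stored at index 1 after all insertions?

47: h=5 -> slot 5
840: h=5, probe 5,6 -> slot 6
398: h=5, probe 5,6,9 -> slot 9
765: h=0 -> slot 0
294: h=5, probe 5,6,9,1 -> slot 1
619: h=5, probe 5,6,9,1,8 -> slot 8
Table: [765, 294, _, _, _, 47, 840, _, 619, 398, _, _, _]

294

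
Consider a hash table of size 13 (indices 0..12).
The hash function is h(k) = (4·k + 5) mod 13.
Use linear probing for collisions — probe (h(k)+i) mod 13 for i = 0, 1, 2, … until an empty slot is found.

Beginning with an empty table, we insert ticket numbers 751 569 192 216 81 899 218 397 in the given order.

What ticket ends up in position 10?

397

751 hashes to 6; slot 6 is free => place at 6.
569 hashes to 6; 6 taken => place at 7.
192 hashes to 6; 6,7 taken => place at 8.
216 hashes to 11; slot 11 is free => place at 11.
81 hashes to 4; slot 4 is free => place at 4.
899 hashes to 0; slot 0 is free => place at 0.
218 hashes to 6; 6,7,8 taken => place at 9.
397 hashes to 7; 7,8,9 taken => place at 10.
Table: [899, ∅, ∅, ∅, 81, ∅, 751, 569, 192, 218, 397, 216, ∅]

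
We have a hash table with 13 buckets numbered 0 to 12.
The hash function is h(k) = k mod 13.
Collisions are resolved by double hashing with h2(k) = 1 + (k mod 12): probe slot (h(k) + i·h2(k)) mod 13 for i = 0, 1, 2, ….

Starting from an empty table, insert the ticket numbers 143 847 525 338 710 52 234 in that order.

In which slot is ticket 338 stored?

3

143: h=0 -> slot 0
847: h=2 -> slot 2
525: h=5 -> slot 5
338: h=0, h2=3, probe 0,3 -> slot 3
710: h=8 -> slot 8
52: h=0, h2=5, probe 0,5,10 -> slot 10
234: h=0, h2=7, probe 0,7 -> slot 7
Table: [143, ∅, 847, 338, ∅, 525, ∅, 234, 710, ∅, 52, ∅, ∅]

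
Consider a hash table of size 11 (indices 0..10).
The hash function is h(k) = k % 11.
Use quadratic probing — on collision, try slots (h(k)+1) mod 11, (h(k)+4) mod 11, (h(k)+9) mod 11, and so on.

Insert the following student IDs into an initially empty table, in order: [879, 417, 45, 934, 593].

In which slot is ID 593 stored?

879: h=10 => slot 10
417: h=10, probe 10,0 => slot 0
45: h=1 => slot 1
934: h=10, probe 10,0,3 => slot 3
593: h=10, probe 10,0,3,8 => slot 8
Table: [417, 45, -, 934, -, -, -, -, 593, -, 879]

8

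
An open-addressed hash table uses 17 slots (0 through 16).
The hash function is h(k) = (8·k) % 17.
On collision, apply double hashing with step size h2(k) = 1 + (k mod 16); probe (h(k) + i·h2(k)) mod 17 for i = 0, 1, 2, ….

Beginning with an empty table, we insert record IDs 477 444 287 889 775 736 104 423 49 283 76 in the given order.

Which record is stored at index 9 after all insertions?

423

477 hashes to 8; slot 8 is free => place at 8.
444 hashes to 16; slot 16 is free => place at 16.
287 hashes to 1; slot 1 is free => place at 1.
889 hashes to 6; slot 6 is free => place at 6.
775 hashes to 12; slot 12 is free => place at 12.
736 hashes to 6, h2=1; 6 taken => place at 7.
104 hashes to 16, h2=9; 16,8 taken => place at 0.
423 hashes to 1, h2=8; 1 taken => place at 9.
49 hashes to 1, h2=2; 1 taken => place at 3.
283 hashes to 3, h2=12; 3 taken => place at 15.
76 hashes to 13; slot 13 is free => place at 13.
Table: [104, 287, -, 49, -, -, 889, 736, 477, 423, -, -, 775, 76, -, 283, 444]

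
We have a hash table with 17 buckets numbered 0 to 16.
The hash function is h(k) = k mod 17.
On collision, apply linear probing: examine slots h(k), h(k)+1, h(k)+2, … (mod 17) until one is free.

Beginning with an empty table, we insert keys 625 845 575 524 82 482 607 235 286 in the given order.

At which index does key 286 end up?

2

625 hashes to 13; slot 13 is free -> place at 13.
845 hashes to 12; slot 12 is free -> place at 12.
575 hashes to 14; slot 14 is free -> place at 14.
524 hashes to 14; 14 taken -> place at 15.
82 hashes to 14; 14,15 taken -> place at 16.
482 hashes to 6; slot 6 is free -> place at 6.
607 hashes to 12; 12,13,14,15,16 taken -> place at 0.
235 hashes to 14; 14,15,16,0 taken -> place at 1.
286 hashes to 14; 14,15,16,0,1 taken -> place at 2.
Table: [607, 235, 286, -, -, -, 482, -, -, -, -, -, 845, 625, 575, 524, 82]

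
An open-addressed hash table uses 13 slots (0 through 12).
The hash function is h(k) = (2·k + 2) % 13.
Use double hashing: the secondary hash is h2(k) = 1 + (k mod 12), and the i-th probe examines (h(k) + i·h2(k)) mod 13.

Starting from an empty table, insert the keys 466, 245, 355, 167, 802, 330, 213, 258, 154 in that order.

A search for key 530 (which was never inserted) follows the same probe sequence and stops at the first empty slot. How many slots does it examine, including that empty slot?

3

466 hashes to 11; slot 11 is free -> place at 11.
245 hashes to 11, h2=6; 11 taken -> place at 4.
355 hashes to 10; slot 10 is free -> place at 10.
167 hashes to 11, h2=12; 11,10 taken -> place at 9.
802 hashes to 7; slot 7 is free -> place at 7.
330 hashes to 12; slot 12 is free -> place at 12.
213 hashes to 12, h2=10; 12,9 taken -> place at 6.
258 hashes to 11, h2=7; 11 taken -> place at 5.
154 hashes to 11, h2=11; 11,9,7,5 taken -> place at 3.
Table: [∅, ∅, ∅, 154, 245, 258, 213, 802, ∅, 167, 355, 466, 330]
Lookup 530: h=9, h2=3, probe 9,12,2 → slot 2 empty, not found.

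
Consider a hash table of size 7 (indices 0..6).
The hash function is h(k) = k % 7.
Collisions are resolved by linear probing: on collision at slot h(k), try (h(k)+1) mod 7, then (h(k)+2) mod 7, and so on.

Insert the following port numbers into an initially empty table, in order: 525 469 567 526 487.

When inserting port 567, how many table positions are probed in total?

Insert 525: h=0, slot 0 empty => index 0.
Insert 469: h=0, slot 0 occupied => index 1.
Insert 567: h=0, slots 0,1 occupied => index 2.
Insert 526: h=1, slots 1,2 occupied => index 3.
Insert 487: h=4, slot 4 empty => index 4.
Table: [525, 469, 567, 526, 487, -, -]

3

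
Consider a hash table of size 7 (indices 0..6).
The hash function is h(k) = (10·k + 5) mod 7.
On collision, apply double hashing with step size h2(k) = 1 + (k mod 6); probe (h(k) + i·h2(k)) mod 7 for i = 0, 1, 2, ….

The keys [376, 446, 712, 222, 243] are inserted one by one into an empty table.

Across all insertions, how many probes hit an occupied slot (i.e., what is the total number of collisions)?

376: h=6 -> slot 6
446: h=6, h2=3, probe 6,2 -> slot 2
712: h=6, h2=5, probe 6,4 -> slot 4
222: h=6, h2=1, probe 6,0 -> slot 0
243: h=6, h2=4, probe 6,3 -> slot 3
Table: [222, -, 446, 243, 712, -, 376]

4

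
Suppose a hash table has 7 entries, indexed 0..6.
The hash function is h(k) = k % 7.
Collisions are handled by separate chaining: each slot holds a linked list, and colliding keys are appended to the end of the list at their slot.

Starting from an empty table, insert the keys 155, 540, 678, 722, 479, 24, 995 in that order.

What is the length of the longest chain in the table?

4

155 -> bucket 1
540 -> bucket 1 (collision)
678 -> bucket 6
722 -> bucket 1 (collision)
479 -> bucket 3
24 -> bucket 3 (collision)
995 -> bucket 1 (collision)
Final buckets:
0: _
1: 155 -> 540 -> 722 -> 995
2: _
3: 479 -> 24
4: _
5: _
6: 678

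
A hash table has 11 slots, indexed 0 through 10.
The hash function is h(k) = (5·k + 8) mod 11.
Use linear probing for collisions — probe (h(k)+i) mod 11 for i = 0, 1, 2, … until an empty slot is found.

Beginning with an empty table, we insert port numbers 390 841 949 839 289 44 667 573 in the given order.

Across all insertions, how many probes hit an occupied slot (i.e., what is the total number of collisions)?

390 hashes to 0; slot 0 is free -> place at 0.
841 hashes to 0; 0 taken -> place at 1.
949 hashes to 1; 1 taken -> place at 2.
839 hashes to 1; 1,2 taken -> place at 3.
289 hashes to 1; 1,2,3 taken -> place at 4.
44 hashes to 8; slot 8 is free -> place at 8.
667 hashes to 10; slot 10 is free -> place at 10.
573 hashes to 2; 2,3,4 taken -> place at 5.
Table: [390, 841, 949, 839, 289, 573, ., ., 44, ., 667]

10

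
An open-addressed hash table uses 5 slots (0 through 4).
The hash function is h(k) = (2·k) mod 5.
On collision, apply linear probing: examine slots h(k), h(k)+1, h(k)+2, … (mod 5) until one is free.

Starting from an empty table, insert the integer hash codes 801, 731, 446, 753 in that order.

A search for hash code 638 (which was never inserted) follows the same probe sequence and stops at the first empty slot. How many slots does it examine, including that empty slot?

801 hashes to 2; slot 2 is free -> place at 2.
731 hashes to 2; 2 taken -> place at 3.
446 hashes to 2; 2,3 taken -> place at 4.
753 hashes to 1; slot 1 is free -> place at 1.
Table: [-, 753, 801, 731, 446]
Lookup 638: h=1, probe 1,2,3,4,0 → slot 0 empty, not found.

5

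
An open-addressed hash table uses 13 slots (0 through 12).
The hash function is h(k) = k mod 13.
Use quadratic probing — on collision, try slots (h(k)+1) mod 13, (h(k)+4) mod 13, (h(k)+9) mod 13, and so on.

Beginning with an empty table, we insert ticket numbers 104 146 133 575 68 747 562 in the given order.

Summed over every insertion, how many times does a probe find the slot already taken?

11

104: h=0 → slot 0
146: h=3 → slot 3
133: h=3, probe 3,4 → slot 4
575: h=3, probe 3,4,7 → slot 7
68: h=3, probe 3,4,7,12 → slot 12
747: h=6 → slot 6
562: h=3, probe 3,4,7,12,6,2 → slot 2
Table: [104, ., 562, 146, 133, ., 747, 575, ., ., ., ., 68]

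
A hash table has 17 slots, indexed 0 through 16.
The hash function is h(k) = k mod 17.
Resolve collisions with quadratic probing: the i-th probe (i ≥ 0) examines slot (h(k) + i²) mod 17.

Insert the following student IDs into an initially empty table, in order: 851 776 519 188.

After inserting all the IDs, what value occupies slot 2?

188

851 hashes to 1; slot 1 is free -> place at 1.
776 hashes to 11; slot 11 is free -> place at 11.
519 hashes to 9; slot 9 is free -> place at 9.
188 hashes to 1; 1 taken -> place at 2.
Table: [—, 851, 188, —, —, —, —, —, —, 519, —, 776, —, —, —, —, —]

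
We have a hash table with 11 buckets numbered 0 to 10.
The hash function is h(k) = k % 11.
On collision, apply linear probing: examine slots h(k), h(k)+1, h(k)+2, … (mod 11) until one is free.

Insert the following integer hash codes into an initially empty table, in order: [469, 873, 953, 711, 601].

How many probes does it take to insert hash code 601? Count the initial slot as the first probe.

4

Insert 469: h=7, slot 7 empty -> index 7.
Insert 873: h=4, slot 4 empty -> index 4.
Insert 953: h=7, slot 7 occupied -> index 8.
Insert 711: h=7, slots 7,8 occupied -> index 9.
Insert 601: h=7, slots 7,8,9 occupied -> index 10.
Table: [_, _, _, _, 873, _, _, 469, 953, 711, 601]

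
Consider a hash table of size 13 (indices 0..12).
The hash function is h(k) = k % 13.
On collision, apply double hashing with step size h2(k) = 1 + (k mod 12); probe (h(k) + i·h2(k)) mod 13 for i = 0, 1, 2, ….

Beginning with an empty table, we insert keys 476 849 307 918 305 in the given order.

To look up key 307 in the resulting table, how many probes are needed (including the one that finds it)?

Insert 476: h=8, slot 8 empty => index 8.
Insert 849: h=4, slot 4 empty => index 4.
Insert 307: h=8, h2=8, slot 8 occupied => index 3.
Insert 918: h=8, h2=7, slot 8 occupied => index 2.
Insert 305: h=6, slot 6 empty => index 6.
Table: [., ., 918, 307, 849, ., 305, ., 476, ., ., ., .]
Lookup 307: h=8, h2=8, probe 8,3 → found at 3.

2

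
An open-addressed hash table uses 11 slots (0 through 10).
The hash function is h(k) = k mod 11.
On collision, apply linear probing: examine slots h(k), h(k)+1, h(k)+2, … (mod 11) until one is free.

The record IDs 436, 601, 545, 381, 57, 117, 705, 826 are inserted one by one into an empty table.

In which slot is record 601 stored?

Insert 436: h=7, slot 7 empty => index 7.
Insert 601: h=7, slot 7 occupied => index 8.
Insert 545: h=6, slot 6 empty => index 6.
Insert 381: h=7, slots 7,8 occupied => index 9.
Insert 57: h=2, slot 2 empty => index 2.
Insert 117: h=7, slots 7,8,9 occupied => index 10.
Insert 705: h=1, slot 1 empty => index 1.
Insert 826: h=1, slots 1,2 occupied => index 3.
Table: [_, 705, 57, 826, _, _, 545, 436, 601, 381, 117]

8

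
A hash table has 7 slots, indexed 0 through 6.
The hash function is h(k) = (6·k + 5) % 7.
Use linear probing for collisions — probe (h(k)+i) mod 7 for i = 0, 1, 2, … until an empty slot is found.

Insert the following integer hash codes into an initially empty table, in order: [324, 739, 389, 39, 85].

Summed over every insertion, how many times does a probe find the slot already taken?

5

324: h=3 => slot 3
739: h=1 => slot 1
389: h=1, probe 1,2 => slot 2
39: h=1, probe 1,2,3,4 => slot 4
85: h=4, probe 4,5 => slot 5
Table: [_, 739, 389, 324, 39, 85, _]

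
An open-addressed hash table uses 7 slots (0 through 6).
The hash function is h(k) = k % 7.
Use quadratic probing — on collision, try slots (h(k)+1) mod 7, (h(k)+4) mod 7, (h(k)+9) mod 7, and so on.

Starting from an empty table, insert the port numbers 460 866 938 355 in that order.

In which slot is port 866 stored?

460 hashes to 5; slot 5 is free => place at 5.
866 hashes to 5; 5 taken => place at 6.
938 hashes to 0; slot 0 is free => place at 0.
355 hashes to 5; 5,6 taken => place at 2.
Table: [938, ., 355, ., ., 460, 866]

6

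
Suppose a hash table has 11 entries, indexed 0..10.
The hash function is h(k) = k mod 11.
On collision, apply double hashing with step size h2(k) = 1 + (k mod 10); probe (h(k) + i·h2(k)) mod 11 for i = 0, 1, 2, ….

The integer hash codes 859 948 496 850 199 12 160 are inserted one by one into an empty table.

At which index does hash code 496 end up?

8

Insert 859: h=1, slot 1 empty -> index 1.
Insert 948: h=2, slot 2 empty -> index 2.
Insert 496: h=1, h2=7, slot 1 occupied -> index 8.
Insert 850: h=3, slot 3 empty -> index 3.
Insert 199: h=1, h2=10, slot 1 occupied -> index 0.
Insert 12: h=1, h2=3, slot 1 occupied -> index 4.
Insert 160: h=6, slot 6 empty -> index 6.
Table: [199, 859, 948, 850, 12, ., 160, ., 496, ., .]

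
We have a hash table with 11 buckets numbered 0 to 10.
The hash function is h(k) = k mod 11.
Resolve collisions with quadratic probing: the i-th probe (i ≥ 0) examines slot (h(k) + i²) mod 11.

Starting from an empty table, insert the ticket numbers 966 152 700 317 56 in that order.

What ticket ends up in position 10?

966 hashes to 9; slot 9 is free -> place at 9.
152 hashes to 9; 9 taken -> place at 10.
700 hashes to 7; slot 7 is free -> place at 7.
317 hashes to 9; 9,10 taken -> place at 2.
56 hashes to 1; slot 1 is free -> place at 1.
Table: [∅, 56, 317, ∅, ∅, ∅, ∅, 700, ∅, 966, 152]

152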